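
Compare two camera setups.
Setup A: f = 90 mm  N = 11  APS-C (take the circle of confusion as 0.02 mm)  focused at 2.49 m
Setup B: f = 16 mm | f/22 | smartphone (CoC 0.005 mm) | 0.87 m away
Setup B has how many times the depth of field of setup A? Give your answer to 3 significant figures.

2.26

Setup A: H = 90²/(11×0.02) + 90 ≈ 36908.2 mm; DoF = Df − Dn = 2663.63 − 2337.62 ≈ 326.01 mm.
Setup B: H = 16²/(22×0.005) + 16 ≈ 2343.3 mm; DoF = Df − Dn = 1374.31 − 636.45 ≈ 737.86 mm.
Ratio = 737.86 / 326.01 ≈ 2.26.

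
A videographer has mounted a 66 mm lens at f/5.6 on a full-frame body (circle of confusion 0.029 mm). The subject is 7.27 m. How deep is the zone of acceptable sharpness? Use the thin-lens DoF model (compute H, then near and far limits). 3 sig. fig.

Hyperfocal distance H = f²/(N·c) + f = 66²/(5.6 × 0.029) + 66 = 4356/0.1624 + 66 ≈ 26888.7 mm ≈ 26.89 m.
Near limit Dn = s·(H − f)/(H + s − 2f) = 7270 × (26888.7 − 66) / (26888.7 + 7270 − 2 × 66) = 7270 × 26822.7 / 34026.7 ≈ 5730.8 mm.
Far limit Df = s·(H − f)/(H − s) = 7270 × (26888.7 − 66) / (26888.7 − 7270) = 7270 × 26822.7 / 19618.7 ≈ 9939.6 mm.
Depth of field = Df − Dn = 9939.6 − 5730.8 ≈ 4208.8 mm ≈ 4.21 m.

4.21 m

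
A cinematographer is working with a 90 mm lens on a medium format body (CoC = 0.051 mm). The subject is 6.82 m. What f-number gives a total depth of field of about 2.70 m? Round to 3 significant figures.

f/4.50

Write h = H − f = f²/(N·c). The thin-lens limits are Dn = s·h/(h + (s−f)) and Df = s·h/(h − (s−f)), so DoF = Df − Dn = 2·s·(s−f)·h / (h² − (s−f)²).
That is a quadratic in h: DoF·h² − 2·s·(s−f)·h − DoF·(s−f)² = 0 ⇒ h = (s−f)·(s + √(s² + DoF²)) / DoF = 6730 × (6820 + √(6820² + 2700²)) / 2700 = 6730 × (6820 + 7335.01) / 2700 ≈ 35283 mm.
Then N = f²/(c·h) = 90² / (0.051 × 35283) = 8100 / 1799.4 ≈ 4.50.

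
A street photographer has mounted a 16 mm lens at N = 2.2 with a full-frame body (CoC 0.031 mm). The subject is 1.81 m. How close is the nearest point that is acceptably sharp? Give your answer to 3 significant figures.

1.22 m

Hyperfocal distance H = f²/(N·c) + f = 16²/(2.2 × 0.031) + 16 = 256/0.0682 + 16 ≈ 3769.7 mm ≈ 3.770 m.
Near limit Dn = s·(H − f)/(H + s − 2f) = 1810 × (3769.7 − 16) / (3769.7 + 1810 − 2 × 16) = 1810 × 3753.7 / 5547.7 ≈ 1224.7 mm ≈ 1.22 m.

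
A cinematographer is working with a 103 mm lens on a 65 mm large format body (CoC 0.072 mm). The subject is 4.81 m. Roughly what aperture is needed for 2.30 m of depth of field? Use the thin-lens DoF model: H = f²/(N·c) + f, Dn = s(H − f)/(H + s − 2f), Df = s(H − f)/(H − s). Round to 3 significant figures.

f/7.10

Write h = H − f = f²/(N·c). The thin-lens limits are Dn = s·h/(h + (s−f)) and Df = s·h/(h − (s−f)), so DoF = Df − Dn = 2·s·(s−f)·h / (h² − (s−f)²).
That is a quadratic in h: DoF·h² − 2·s·(s−f)·h − DoF·(s−f)² = 0 ⇒ h = (s−f)·(s + √(s² + DoF²)) / DoF = 4707 × (4810 + √(4810² + 2300²)) / 2300 = 4707 × (4810 + 5331.61) / 2300 ≈ 20755 mm.
Then N = f²/(c·h) = 103² / (0.072 × 20755) = 10609 / 1494.4 ≈ 7.10.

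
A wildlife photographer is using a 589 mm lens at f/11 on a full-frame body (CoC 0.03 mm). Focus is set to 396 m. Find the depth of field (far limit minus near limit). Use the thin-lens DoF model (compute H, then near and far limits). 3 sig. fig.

347 m

Hyperfocal distance H = f²/(N·c) + f = 589²/(11 × 0.03) + 589 = 346921/0.33 + 589 ≈ 1051864.8 mm ≈ 1052 m.
Near limit Dn = s·(H − f)/(H + s − 2f) = 396000 × (1051864.8 − 589) / (1051864.8 + 396000 − 2 × 589) = 396000 × 1051275.8 / 1446686.8 ≈ 287765 mm.
Far limit Df = s·(H − f)/(H − s) = 396000 × (1051864.8 − 589) / (1051864.8 − 396000) = 396000 × 1051275.8 / 655864.8 ≈ 634742 mm.
Depth of field = Df − Dn = 634742 − 287765 ≈ 346977 mm ≈ 347 m.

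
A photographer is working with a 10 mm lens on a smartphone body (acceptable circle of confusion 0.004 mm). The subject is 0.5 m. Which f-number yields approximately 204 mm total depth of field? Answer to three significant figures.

Write h = H − f = f²/(N·c). The thin-lens limits are Dn = s·h/(h + (s−f)) and Df = s·h/(h − (s−f)), so DoF = Df − Dn = 2·s·(s−f)·h / (h² − (s−f)²).
That is a quadratic in h: DoF·h² − 2·s·(s−f)·h − DoF·(s−f)² = 0 ⇒ h = (s−f)·(s + √(s² + DoF²)) / DoF = 490 × (500 + √(500² + 204²)) / 204 = 490 × (500 + 540.015) / 204 ≈ 2498.1 mm.
Then N = f²/(c·h) = 10² / (0.004 × 2498.1) = 100 / 9.9923 ≈ 10.

f/10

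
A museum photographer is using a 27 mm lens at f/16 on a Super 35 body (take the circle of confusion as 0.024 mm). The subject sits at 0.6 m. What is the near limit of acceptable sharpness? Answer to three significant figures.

Hyperfocal distance H = f²/(N·c) + f = 27²/(16 × 0.024) + 27 = 729/0.384 + 27 ≈ 1925.4 mm ≈ 1.925 m.
Near limit Dn = s·(H − f)/(H + s − 2f) = 600 × (1925.4 − 27) / (1925.4 + 600 − 2 × 27) = 600 × 1898.4 / 2471.4 ≈ 460.89 mm.

461 mm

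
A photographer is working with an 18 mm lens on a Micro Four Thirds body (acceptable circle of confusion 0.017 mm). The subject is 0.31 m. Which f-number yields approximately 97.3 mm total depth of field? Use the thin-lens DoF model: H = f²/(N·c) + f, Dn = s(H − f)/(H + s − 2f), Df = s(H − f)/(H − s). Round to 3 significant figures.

Write h = H − f = f²/(N·c). The thin-lens limits are Dn = s·h/(h + (s−f)) and Df = s·h/(h − (s−f)), so DoF = Df − Dn = 2·s·(s−f)·h / (h² − (s−f)²).
That is a quadratic in h: DoF·h² − 2·s·(s−f)·h − DoF·(s−f)² = 0 ⇒ h = (s−f)·(s + √(s² + DoF²)) / DoF = 292 × (310 + √(310² + 97.3²)) / 97.3 = 292 × (310 + 324.911) / 97.3 ≈ 1905.4 mm.
Then N = f²/(c·h) = 18² / (0.017 × 1905.4) = 324 / 32.392 ≈ 10.

f/10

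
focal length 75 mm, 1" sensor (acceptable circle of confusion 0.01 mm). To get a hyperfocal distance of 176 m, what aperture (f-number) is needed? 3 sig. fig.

f/3.20

Rearrange H = f²/(N·c) + f for N: N = f² / ((H − f)·c).
N = 75² / ((176000 − 75) × 0.01) = 5625 / 1759 ≈ 3.20.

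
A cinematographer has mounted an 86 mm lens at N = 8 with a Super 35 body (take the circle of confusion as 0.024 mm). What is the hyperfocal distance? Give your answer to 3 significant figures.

Hyperfocal distance H = f²/(N·c) + f = 86²/(8 × 0.024) + 86 = 7396/0.192 + 86 ≈ 38606.8 mm ≈ 38.6 m.

38.6 m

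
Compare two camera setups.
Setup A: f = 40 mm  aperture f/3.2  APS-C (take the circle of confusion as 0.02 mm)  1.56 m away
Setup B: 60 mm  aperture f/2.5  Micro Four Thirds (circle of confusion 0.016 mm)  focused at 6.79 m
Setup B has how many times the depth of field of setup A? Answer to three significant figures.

Setup A: H = 40²/(3.2×0.02) + 40 ≈ 25040.0 mm; DoF = Df − Dn = 1660.99 − 1470.59 ≈ 190.40 mm.
Setup B: H = 60²/(2.5×0.016) + 60 ≈ 90060.0 mm; DoF = Df − Dn = 7338.8 − 6317.6 ≈ 1021.2 mm.
Ratio = 1021.2 / 190.40 ≈ 5.36.

5.36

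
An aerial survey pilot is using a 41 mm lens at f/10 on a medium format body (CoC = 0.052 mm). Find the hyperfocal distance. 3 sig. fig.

3.27 m

Hyperfocal distance H = f²/(N·c) + f = 41²/(10 × 0.052) + 41 = 1681/0.52 + 41 ≈ 3273.7 mm ≈ 3.27 m.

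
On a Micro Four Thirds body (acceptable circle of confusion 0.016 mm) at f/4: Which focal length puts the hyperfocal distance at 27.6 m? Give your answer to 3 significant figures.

42.0 mm

From H = f²/(N·c) + f, with f ≪ H: f ≈ √(H·N·c) = √(27600 × 4 × 0.016) = √1766.4 ≈ 42.03 mm.
The +f correction barely moves this — solving exactly, f² + N·c·f − N·c·H = 0 ⇒ f = (−N·c + √((N·c)² + 4·N·c·H))/2 = (−0.064 + √7065.6)/2 ≈ 41.997 mm, so f ≈ 42.0 mm.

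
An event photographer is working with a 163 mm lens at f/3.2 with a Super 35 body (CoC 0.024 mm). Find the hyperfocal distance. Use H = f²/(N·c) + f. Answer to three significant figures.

Hyperfocal distance H = f²/(N·c) + f = 163²/(3.2 × 0.024) + 163 = 26569/0.0768 + 163 ≈ 346113.5 mm ≈ 346 m.

346 m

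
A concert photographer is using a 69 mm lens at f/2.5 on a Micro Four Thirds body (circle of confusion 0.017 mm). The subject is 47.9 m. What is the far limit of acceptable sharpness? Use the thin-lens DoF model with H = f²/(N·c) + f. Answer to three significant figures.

Hyperfocal distance H = f²/(N·c) + f = 69²/(2.5 × 0.017) + 69 = 4761/0.0425 + 69 ≈ 112092.5 mm ≈ 112.1 m.
Far limit Df = s·(H − f)/(H − s) = 47900 × (112092.5 − 69) / (112092.5 − 47900) = 47900 × 112023.5 / 64192.5 ≈ 83591 mm ≈ 83.6 m.

83.6 m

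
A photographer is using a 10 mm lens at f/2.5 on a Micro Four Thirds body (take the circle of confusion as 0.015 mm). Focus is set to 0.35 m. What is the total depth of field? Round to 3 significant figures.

90.7 mm

Hyperfocal distance H = f²/(N·c) + f = 10²/(2.5 × 0.015) + 10 = 100/0.0375 + 10 ≈ 2676.7 mm ≈ 2.677 m.
Near limit Dn = s·(H − f)/(H + s − 2f) = 350 × (2676.7 − 10) / (2676.7 + 350 − 2 × 10) = 350 × 2666.7 / 3006.7 ≈ 310.421 mm.
Far limit Df = s·(H − f)/(H − s) = 350 × (2676.7 − 10) / (2676.7 − 350) = 350 × 2666.7 / 2326.7 ≈ 401.146 mm.
Depth of field = Df − Dn = 401.146 − 310.421 ≈ 90.725 mm.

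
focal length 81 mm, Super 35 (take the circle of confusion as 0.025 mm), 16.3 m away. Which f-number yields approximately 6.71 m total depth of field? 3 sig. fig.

f/3.20

Write h = H − f = f²/(N·c). The thin-lens limits are Dn = s·h/(h + (s−f)) and Df = s·h/(h − (s−f)), so DoF = Df − Dn = 2·s·(s−f)·h / (h² − (s−f)²).
That is a quadratic in h: DoF·h² − 2·s·(s−f)·h − DoF·(s−f)² = 0 ⇒ h = (s−f)·(s + √(s² + DoF²)) / DoF = 16219 × (16300 + √(16300² + 6710²)) / 6710 = 16219 × (16300 + 17627.1) / 6710 ≈ 82006 mm.
Then N = f²/(c·h) = 81² / (0.025 × 82006) = 6561 / 2050.2 ≈ 3.20.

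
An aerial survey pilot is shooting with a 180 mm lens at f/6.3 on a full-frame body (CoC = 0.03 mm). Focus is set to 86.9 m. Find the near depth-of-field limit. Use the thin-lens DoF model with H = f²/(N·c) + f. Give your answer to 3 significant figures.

Hyperfocal distance H = f²/(N·c) + f = 180²/(6.3 × 0.03) + 180 = 32400/0.189 + 180 ≈ 171608.6 mm ≈ 171.6 m.
Near limit Dn = s·(H − f)/(H + s − 2f) = 86900 × (171608.6 − 180) / (171608.6 + 86900 − 2 × 180) = 86900 × 171428.6 / 258148.6 ≈ 57708 mm ≈ 57.7 m.

57.7 m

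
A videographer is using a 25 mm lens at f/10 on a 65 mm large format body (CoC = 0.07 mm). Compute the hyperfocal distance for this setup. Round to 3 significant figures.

0.918 m

Hyperfocal distance H = f²/(N·c) + f = 25²/(10 × 0.07) + 25 = 625/0.7 + 25 ≈ 917.9 mm ≈ 0.918 m.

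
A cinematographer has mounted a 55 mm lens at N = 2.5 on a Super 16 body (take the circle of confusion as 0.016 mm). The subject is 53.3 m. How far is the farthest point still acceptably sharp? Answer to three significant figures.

Hyperfocal distance H = f²/(N·c) + f = 55²/(2.5 × 0.016) + 55 = 3025/0.04 + 55 ≈ 75680.0 mm ≈ 75.68 m.
Far limit Df = s·(H − f)/(H − s) = 53300 × (75680.0 − 55) / (75680.0 − 53300) = 53300 × 75625.0 / 22380.0 ≈ 180108 mm ≈ 180 m.

180 m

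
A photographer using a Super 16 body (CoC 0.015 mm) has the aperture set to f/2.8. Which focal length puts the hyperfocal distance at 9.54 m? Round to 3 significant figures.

From H = f²/(N·c) + f, with f ≪ H: f ≈ √(H·N·c) = √(9540 × 2.8 × 0.015) = √400.68 ≈ 20.02 mm.
The +f correction barely moves this — solving exactly, f² + N·c·f − N·c·H = 0 ⇒ f = (−N·c + √((N·c)² + 4·N·c·H))/2 = (−0.042 + √1602.7)/2 ≈ 19.996 mm, so f ≈ 20.0 mm.

20.0 mm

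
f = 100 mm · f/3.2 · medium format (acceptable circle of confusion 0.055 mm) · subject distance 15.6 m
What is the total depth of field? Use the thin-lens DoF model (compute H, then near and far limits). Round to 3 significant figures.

Hyperfocal distance H = f²/(N·c) + f = 100²/(3.2 × 0.055) + 100 = 10000/0.176 + 100 ≈ 56918.2 mm ≈ 56.92 m.
Near limit Dn = s·(H − f)/(H + s − 2f) = 15600 × (56918.2 − 100) / (56918.2 + 15600 − 2 × 100) = 15600 × 56818.2 / 72318.2 ≈ 12256.4 mm.
Far limit Df = s·(H − f)/(H − s) = 15600 × (56918.2 − 100) / (56918.2 − 15600) = 15600 × 56818.2 / 41318.2 ≈ 21452.1 mm.
Depth of field = Df − Dn = 21452.1 − 12256.4 ≈ 9195.7 mm ≈ 9.20 m.

9.20 m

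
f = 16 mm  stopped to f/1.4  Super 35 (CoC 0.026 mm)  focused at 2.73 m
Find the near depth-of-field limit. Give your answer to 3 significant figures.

1.97 m

Hyperfocal distance H = f²/(N·c) + f = 16²/(1.4 × 0.026) + 16 = 256/0.0364 + 16 ≈ 7049.0 mm ≈ 7.049 m.
Near limit Dn = s·(H − f)/(H + s − 2f) = 2730 × (7049.0 − 16) / (7049.0 + 2730 − 2 × 16) = 2730 × 7033.0 / 9747.0 ≈ 1969.8 mm ≈ 1.97 m.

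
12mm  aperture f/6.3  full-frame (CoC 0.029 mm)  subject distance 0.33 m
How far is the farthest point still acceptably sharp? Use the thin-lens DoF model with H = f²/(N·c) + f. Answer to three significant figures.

0.553 m

Hyperfocal distance H = f²/(N·c) + f = 12²/(6.3 × 0.029) + 12 = 144/0.1827 + 12 ≈ 800.2 mm ≈ 0.800 m.
Far limit Df = s·(H − f)/(H − s) = 330 × (800.2 − 12) / (800.2 − 330) = 330 × 788.2 / 470.2 ≈ 553.19 mm ≈ 0.553 m.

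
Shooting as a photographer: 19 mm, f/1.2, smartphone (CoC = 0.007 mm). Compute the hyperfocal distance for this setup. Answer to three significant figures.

43.0 m

Hyperfocal distance H = f²/(N·c) + f = 19²/(1.2 × 0.007) + 19 = 361/0.0084 + 19 ≈ 42995.2 mm ≈ 43.0 m.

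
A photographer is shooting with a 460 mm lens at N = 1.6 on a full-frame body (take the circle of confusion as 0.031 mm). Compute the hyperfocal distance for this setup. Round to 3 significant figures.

Hyperfocal distance H = f²/(N·c) + f = 460²/(1.6 × 0.031) + 460 = 211600/0.0496 + 460 ≈ 4266589.0 mm ≈ 4270 m.

4270 m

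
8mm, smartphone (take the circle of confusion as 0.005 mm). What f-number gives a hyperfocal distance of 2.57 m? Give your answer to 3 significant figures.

f/5

Rearrange H = f²/(N·c) + f for N: N = f² / ((H − f)·c).
N = 8² / ((2570 − 8) × 0.005) = 64 / 12.81 ≈ 5.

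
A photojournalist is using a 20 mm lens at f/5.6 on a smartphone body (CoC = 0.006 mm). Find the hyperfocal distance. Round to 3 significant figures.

Hyperfocal distance H = f²/(N·c) + f = 20²/(5.6 × 0.006) + 20 = 400/0.0336 + 20 ≈ 11924.8 mm ≈ 11.9 m.

11.9 m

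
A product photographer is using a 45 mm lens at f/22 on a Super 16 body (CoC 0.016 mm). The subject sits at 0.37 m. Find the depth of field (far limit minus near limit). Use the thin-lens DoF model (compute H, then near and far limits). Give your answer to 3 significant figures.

41.9 mm

Hyperfocal distance H = f²/(N·c) + f = 45²/(22 × 0.016) + 45 = 2025/0.352 + 45 ≈ 5797.8 mm ≈ 5.798 m.
Near limit Dn = s·(H − f)/(H + s − 2f) = 370 × (5797.8 − 45) / (5797.8 + 370 − 2 × 45) = 370 × 5752.8 / 6077.8 ≈ 350.215 mm.
Far limit Df = s·(H − f)/(H − s) = 370 × (5797.8 − 45) / (5797.8 − 370) = 370 × 5752.8 / 5427.8 ≈ 392.154 mm.
Depth of field = Df − Dn = 392.154 − 350.215 ≈ 41.939 mm.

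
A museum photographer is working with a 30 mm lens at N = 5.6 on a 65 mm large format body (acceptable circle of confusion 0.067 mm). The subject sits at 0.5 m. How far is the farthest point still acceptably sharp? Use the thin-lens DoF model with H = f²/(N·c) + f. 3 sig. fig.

0.622 m

Hyperfocal distance H = f²/(N·c) + f = 30²/(5.6 × 0.067) + 30 = 900/0.3752 + 30 ≈ 2428.7 mm ≈ 2.429 m.
Far limit Df = s·(H − f)/(H − s) = 500 × (2428.7 − 30) / (2428.7 − 500) = 500 × 2398.7 / 1928.7 ≈ 621.84 mm ≈ 0.622 m.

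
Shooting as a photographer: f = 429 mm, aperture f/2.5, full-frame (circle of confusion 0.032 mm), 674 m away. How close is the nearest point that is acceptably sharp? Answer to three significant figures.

Hyperfocal distance H = f²/(N·c) + f = 429²/(2.5 × 0.032) + 429 = 184041/0.08 + 429 ≈ 2300941.5 mm ≈ 2301 m.
Near limit Dn = s·(H − f)/(H + s − 2f) = 674000 × (2300941.5 − 429) / (2300941.5 + 674000 − 2 × 429) = 674000 × 2300512.5 / 2974083.5 ≈ 521352 mm ≈ 521 m.

521 m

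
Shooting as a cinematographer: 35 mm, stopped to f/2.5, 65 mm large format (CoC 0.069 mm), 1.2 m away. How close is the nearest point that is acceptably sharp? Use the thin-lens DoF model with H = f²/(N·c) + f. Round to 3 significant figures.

Hyperfocal distance H = f²/(N·c) + f = 35²/(2.5 × 0.069) + 35 = 1225/0.1725 + 35 ≈ 7136.4 mm ≈ 7.136 m.
Near limit Dn = s·(H − f)/(H + s − 2f) = 1200 × (7136.4 − 35) / (7136.4 + 1200 − 2 × 35) = 1200 × 7101.4 / 8266.4 ≈ 1030.9 mm ≈ 1.03 m.

1.03 m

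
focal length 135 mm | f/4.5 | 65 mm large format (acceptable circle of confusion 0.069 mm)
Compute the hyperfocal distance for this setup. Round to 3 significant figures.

Hyperfocal distance H = f²/(N·c) + f = 135²/(4.5 × 0.069) + 135 = 18225/0.3105 + 135 ≈ 58830.7 mm ≈ 58.8 m.

58.8 m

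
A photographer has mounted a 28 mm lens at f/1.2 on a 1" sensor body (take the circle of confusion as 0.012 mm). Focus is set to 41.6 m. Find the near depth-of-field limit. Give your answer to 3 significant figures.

23.6 m

Hyperfocal distance H = f²/(N·c) + f = 28²/(1.2 × 0.012) + 28 = 784/0.0144 + 28 ≈ 54472.4 mm ≈ 54.47 m.
Near limit Dn = s·(H − f)/(H + s − 2f) = 41600 × (54472.4 − 28) / (54472.4 + 41600 − 2 × 28) = 41600 × 54444.4 / 96016.4 ≈ 23589 mm ≈ 23.6 m.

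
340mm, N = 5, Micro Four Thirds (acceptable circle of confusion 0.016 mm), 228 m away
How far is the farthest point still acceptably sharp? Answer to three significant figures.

Hyperfocal distance H = f²/(N·c) + f = 340²/(5 × 0.016) + 340 = 115600/0.08 + 340 ≈ 1445340.0 mm ≈ 1445 m.
Far limit Df = s·(H − f)/(H − s) = 228000 × (1445340.0 − 340) / (1445340.0 − 228000) = 228000 × 1445000.0 / 1217340.0 ≈ 270639 mm ≈ 271 m.

271 m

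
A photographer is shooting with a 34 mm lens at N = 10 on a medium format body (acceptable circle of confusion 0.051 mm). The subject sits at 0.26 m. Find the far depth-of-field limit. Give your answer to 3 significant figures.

Hyperfocal distance H = f²/(N·c) + f = 34²/(10 × 0.051) + 34 = 1156/0.51 + 34 ≈ 2300.7 mm ≈ 2.301 m.
Far limit Df = s·(H − f)/(H − s) = 260 × (2300.7 − 34) / (2300.7 − 260) = 260 × 2266.7 / 2040.7 ≈ 288.79 mm.

289 mm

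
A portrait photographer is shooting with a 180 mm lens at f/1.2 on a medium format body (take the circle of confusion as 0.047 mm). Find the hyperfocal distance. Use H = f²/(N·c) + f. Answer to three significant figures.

575 m

Hyperfocal distance H = f²/(N·c) + f = 180²/(1.2 × 0.047) + 180 = 32400/0.0564 + 180 ≈ 574648.1 mm ≈ 575 m.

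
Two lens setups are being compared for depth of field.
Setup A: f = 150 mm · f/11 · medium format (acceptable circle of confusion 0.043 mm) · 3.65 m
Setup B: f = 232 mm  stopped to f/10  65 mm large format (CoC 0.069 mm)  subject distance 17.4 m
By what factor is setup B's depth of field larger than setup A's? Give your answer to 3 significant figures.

Setup A: H = 150²/(11×0.043) + 150 ≈ 47718.7 mm; DoF = Df − Dn = 3939.89 − 3399.85 ≈ 540.04 mm.
Setup B: H = 232²/(10×0.069) + 232 ≈ 78237.8 mm; DoF = Df − Dn = 22310.2 − 14261.3 ≈ 8048.9 mm.
Ratio = 8048.9 / 540.04 ≈ 14.9.

14.9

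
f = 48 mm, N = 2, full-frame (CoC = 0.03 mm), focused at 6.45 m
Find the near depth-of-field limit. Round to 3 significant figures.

5.53 m

Hyperfocal distance H = f²/(N·c) + f = 48²/(2 × 0.03) + 48 = 2304/0.06 + 48 ≈ 38448.0 mm ≈ 38.45 m.
Near limit Dn = s·(H − f)/(H + s − 2f) = 6450 × (38448.0 − 48) / (38448.0 + 6450 − 2 × 48) = 6450 × 38400.0 / 44802.0 ≈ 5528.3 mm ≈ 5.53 m.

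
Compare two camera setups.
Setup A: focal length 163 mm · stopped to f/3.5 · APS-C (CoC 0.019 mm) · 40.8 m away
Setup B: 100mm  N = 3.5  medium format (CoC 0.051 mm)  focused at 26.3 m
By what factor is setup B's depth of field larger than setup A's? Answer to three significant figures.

3.75

Setup A: H = 163²/(3.5×0.019) + 163 ≈ 399696.8 mm; DoF = Df − Dn = 45419.7 − 37033.3 ≈ 8386.4 mm.
Setup B: H = 100²/(3.5×0.051) + 100 ≈ 56122.4 mm; DoF = Df − Dn = 49405 − 17920 ≈ 31485 mm.
Ratio = 31485 / 8386.4 ≈ 3.75.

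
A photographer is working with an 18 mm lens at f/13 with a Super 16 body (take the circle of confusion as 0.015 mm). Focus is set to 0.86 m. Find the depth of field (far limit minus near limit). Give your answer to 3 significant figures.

1.17 m

Hyperfocal distance H = f²/(N·c) + f = 18²/(13 × 0.015) + 18 = 324/0.195 + 18 ≈ 1679.5 mm ≈ 1.680 m.
Near limit Dn = s·(H − f)/(H + s − 2f) = 860 × (1679.5 − 18) / (1679.5 + 860 − 2 × 18) = 860 × 1661.5 / 2503.5 ≈ 570.8 mm.
Far limit Df = s·(H − f)/(H − s) = 860 × (1679.5 − 18) / (1679.5 − 860) = 860 × 1661.5 / 819.5 ≈ 1743.6 mm.
Depth of field = Df − Dn = 1743.6 − 570.8 ≈ 1172.8 mm ≈ 1.17 m.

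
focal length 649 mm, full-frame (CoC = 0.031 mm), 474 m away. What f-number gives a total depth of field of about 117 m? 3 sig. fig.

f/3.49

Write h = H − f = f²/(N·c). The thin-lens limits are Dn = s·h/(h + (s−f)) and Df = s·h/(h − (s−f)), so DoF = Df − Dn = 2·s·(s−f)·h / (h² − (s−f)²).
That is a quadratic in h: DoF·h² − 2·s·(s−f)·h − DoF·(s−f)² = 0 ⇒ h = (s−f)·(s + √(s² + DoF²)) / DoF = 473351 × (474000 + √(474000² + 117000²)) / 117000 = 473351 × (474000 + 488226) / 117000 ≈ 3892913 mm.
Then N = f²/(c·h) = 649² / (0.031 × 3892913) = 421201 / 120680 ≈ 3.49.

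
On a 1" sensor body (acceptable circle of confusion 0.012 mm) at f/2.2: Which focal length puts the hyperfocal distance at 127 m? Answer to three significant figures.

57.9 mm

From H = f²/(N·c) + f, with f ≪ H: f ≈ √(H·N·c) = √(127000 × 2.2 × 0.012) = √3352.8 ≈ 57.90 mm.
The +f correction barely moves this — solving exactly, f² + N·c·f − N·c·H = 0 ⇒ f = (−N·c + √((N·c)² + 4·N·c·H))/2 = (−0.0264 + √13411)/2 ≈ 57.890 mm, so f ≈ 57.9 mm.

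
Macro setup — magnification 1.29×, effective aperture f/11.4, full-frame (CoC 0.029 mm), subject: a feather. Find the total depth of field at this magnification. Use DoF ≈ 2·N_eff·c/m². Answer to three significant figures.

At magnification m, DoF ≈ 2·N_eff·c/m² = 2 × 11.4 × 0.029 / 1.29² = 0.6612 / 1.664 ≈ 0.397 mm.

0.397 mm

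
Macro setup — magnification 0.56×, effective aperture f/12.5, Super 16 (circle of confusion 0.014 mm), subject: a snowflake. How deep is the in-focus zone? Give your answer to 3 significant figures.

1.12 mm

At magnification m, DoF ≈ 2·N_eff·c/m² = 2 × 12.5 × 0.014 / 0.56² = 0.35 / 0.3136 ≈ 1.12 mm.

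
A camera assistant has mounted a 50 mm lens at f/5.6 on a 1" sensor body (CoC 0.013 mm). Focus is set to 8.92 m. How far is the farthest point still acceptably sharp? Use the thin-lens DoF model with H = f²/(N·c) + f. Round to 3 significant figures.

Hyperfocal distance H = f²/(N·c) + f = 50²/(5.6 × 0.013) + 50 = 2500/0.0728 + 50 ≈ 34390.7 mm ≈ 34.39 m.
Far limit Df = s·(H − f)/(H − s) = 8920 × (34390.7 − 50) / (34390.7 − 8920) = 8920 × 34340.7 / 25470.7 ≈ 12026 mm ≈ 12.0 m.

12.0 m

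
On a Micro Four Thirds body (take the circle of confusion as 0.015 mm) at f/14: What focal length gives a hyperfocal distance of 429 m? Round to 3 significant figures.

From H = f²/(N·c) + f, with f ≪ H: f ≈ √(H·N·c) = √(429000 × 14 × 0.015) = √90090 ≈ 300.1 mm.
The +f correction barely moves this — solving exactly, f² + N·c·f − N·c·H = 0 ⇒ f = (−N·c + √((N·c)² + 4·N·c·H))/2 = (−0.21 + √360360)/2 ≈ 300.04 mm, so f ≈ 300 mm.

300 mm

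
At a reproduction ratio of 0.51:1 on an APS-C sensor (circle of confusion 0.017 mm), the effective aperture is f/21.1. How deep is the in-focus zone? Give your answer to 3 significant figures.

At magnification m, DoF ≈ 2·N_eff·c/m² = 2 × 21.1 × 0.017 / 0.51² = 0.7174 / 0.2601 ≈ 2.76 mm.

2.76 mm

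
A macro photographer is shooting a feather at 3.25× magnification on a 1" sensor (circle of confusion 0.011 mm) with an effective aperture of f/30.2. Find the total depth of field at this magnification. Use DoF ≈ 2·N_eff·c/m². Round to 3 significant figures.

0.0629 mm

At magnification m, DoF ≈ 2·N_eff·c/m² = 2 × 30.2 × 0.011 / 3.25² = 0.6644 / 10.56 ≈ 0.0629 mm.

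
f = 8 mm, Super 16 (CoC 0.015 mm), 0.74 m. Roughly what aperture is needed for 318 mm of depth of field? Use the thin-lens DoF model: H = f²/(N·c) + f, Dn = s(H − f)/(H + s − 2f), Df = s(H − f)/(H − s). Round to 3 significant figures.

Write h = H − f = f²/(N·c). The thin-lens limits are Dn = s·h/(h + (s−f)) and Df = s·h/(h − (s−f)), so DoF = Df − Dn = 2·s·(s−f)·h / (h² − (s−f)²).
That is a quadratic in h: DoF·h² − 2·s·(s−f)·h − DoF·(s−f)² = 0 ⇒ h = (s−f)·(s + √(s² + DoF²)) / DoF = 732 × (740 + √(740² + 318²)) / 318 = 732 × (740 + 805.434) / 318 ≈ 3557.4 mm.
Then N = f²/(c·h) = 8² / (0.015 × 3557.4) = 64 / 53.361 ≈ 1.20.

f/1.20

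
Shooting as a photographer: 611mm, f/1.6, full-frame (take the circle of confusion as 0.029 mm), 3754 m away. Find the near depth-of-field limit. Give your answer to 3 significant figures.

2560 m

Hyperfocal distance H = f²/(N·c) + f = 611²/(1.6 × 0.029) + 611 = 373321/0.0464 + 611 ≈ 8046322.2 mm ≈ 8046 m.
Near limit Dn = s·(H − f)/(H + s − 2f) = 3754000 × (8046322.2 − 611) / (8046322.2 + 3754000 − 2 × 611) = 3754000 × 8045711.2 / 11799100.2 ≈ 2559822 mm ≈ 2560 m.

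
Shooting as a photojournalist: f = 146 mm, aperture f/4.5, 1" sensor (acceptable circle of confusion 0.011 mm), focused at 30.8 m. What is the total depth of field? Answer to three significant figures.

4.41 m

Hyperfocal distance H = f²/(N·c) + f = 146²/(4.5 × 0.011) + 146 = 21316/0.0495 + 146 ≈ 430772.3 mm ≈ 430.8 m.
Near limit Dn = s·(H − f)/(H + s − 2f) = 30800 × (430772.3 − 146) / (430772.3 + 30800 − 2 × 146) = 30800 × 430626.3 / 461280.3 ≈ 28753.2 mm.
Far limit Df = s·(H − f)/(H − s) = 30800 × (430772.3 − 146) / (430772.3 − 30800) = 30800 × 430626.3 / 399972.3 ≈ 33160.5 mm.
Depth of field = Df − Dn = 33160.5 − 28753.2 ≈ 4407.3 mm ≈ 4.41 m.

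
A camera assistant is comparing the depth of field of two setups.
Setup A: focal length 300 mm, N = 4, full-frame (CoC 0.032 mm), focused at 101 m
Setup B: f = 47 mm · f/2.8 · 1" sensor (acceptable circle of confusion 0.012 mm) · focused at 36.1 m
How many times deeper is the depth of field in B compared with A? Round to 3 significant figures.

Setup A: H = 300²/(4×0.032) + 300 ≈ 703425.0 mm; DoF = Df − Dn = 117883 − 88347 ≈ 29536 mm.
Setup B: H = 47²/(2.8×0.012) + 47 ≈ 65791.0 mm; DoF = Df − Dn = 79935 − 23315 ≈ 56620 mm.
Ratio = 56620 / 29536 ≈ 1.92.

1.92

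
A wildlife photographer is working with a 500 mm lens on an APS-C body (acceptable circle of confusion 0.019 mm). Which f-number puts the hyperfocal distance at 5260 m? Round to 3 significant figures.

f/2.50

Rearrange H = f²/(N·c) + f for N: N = f² / ((H − f)·c).
N = 500² / ((5260000 − 500) × 0.019) = 250000 / 99930 ≈ 2.50.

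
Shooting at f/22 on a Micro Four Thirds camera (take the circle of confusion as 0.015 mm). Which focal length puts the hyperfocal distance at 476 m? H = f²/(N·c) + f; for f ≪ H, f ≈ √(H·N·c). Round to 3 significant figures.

From H = f²/(N·c) + f, with f ≪ H: f ≈ √(H·N·c) = √(476000 × 22 × 0.015) = √157080 ≈ 396.3 mm.
The +f correction barely moves this — solving exactly, f² + N·c·f − N·c·H = 0 ⇒ f = (−N·c + √((N·c)² + 4·N·c·H))/2 = (−0.33 + √628320)/2 ≈ 396.17 mm, so f ≈ 396 mm.

396 mm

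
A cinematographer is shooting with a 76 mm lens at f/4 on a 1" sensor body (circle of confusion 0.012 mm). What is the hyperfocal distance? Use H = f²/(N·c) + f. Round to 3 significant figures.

120 m

Hyperfocal distance H = f²/(N·c) + f = 76²/(4 × 0.012) + 76 = 5776/0.048 + 76 ≈ 120409.3 mm ≈ 120 m.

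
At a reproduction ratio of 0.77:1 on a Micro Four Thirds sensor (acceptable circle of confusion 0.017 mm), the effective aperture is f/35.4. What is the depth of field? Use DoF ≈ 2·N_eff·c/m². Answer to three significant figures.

2.03 mm

At magnification m, DoF ≈ 2·N_eff·c/m² = 2 × 35.4 × 0.017 / 0.77² = 1.204 / 0.5929 ≈ 2.03 mm.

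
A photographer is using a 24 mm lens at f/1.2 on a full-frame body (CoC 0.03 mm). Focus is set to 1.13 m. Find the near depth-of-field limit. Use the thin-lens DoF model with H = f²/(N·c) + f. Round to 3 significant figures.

Hyperfocal distance H = f²/(N·c) + f = 24²/(1.2 × 0.03) + 24 = 576/0.036 + 24 ≈ 16024.0 mm ≈ 16.02 m.
Near limit Dn = s·(H − f)/(H + s − 2f) = 1130 × (16024.0 − 24) / (16024.0 + 1130 − 2 × 24) = 1130 × 16000.0 / 17106.0 ≈ 1056.9 mm ≈ 1.06 m.

1.06 m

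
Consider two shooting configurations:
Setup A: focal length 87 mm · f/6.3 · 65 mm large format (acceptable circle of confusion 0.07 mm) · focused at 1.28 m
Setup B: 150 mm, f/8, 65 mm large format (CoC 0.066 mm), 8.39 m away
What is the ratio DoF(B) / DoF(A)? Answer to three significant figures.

Setup A: H = 87²/(6.3×0.07) + 87 ≈ 17250.3 mm; DoF = Df − Dn = 1375.62 − 1196.81 ≈ 178.81 mm.
Setup B: H = 150²/(8×0.066) + 150 ≈ 42763.6 mm; DoF = Df − Dn = 10401.2 − 7030.5 ≈ 3370.7 mm.
Ratio = 3370.7 / 178.81 ≈ 18.9.

18.9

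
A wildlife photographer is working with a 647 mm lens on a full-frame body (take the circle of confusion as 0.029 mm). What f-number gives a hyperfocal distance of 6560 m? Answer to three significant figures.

Rearrange H = f²/(N·c) + f for N: N = f² / ((H − f)·c).
N = 647² / ((6560000 − 647) × 0.029) = 418609 / 190221 ≈ 2.20.

f/2.20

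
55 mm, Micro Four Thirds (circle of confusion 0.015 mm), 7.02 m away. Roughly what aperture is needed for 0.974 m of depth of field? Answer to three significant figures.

Write h = H − f = f²/(N·c). The thin-lens limits are Dn = s·h/(h + (s−f)) and Df = s·h/(h − (s−f)), so DoF = Df − Dn = 2·s·(s−f)·h / (h² − (s−f)²).
That is a quadratic in h: DoF·h² − 2·s·(s−f)·h − DoF·(s−f)² = 0 ⇒ h = (s−f)·(s + √(s² + DoF²)) / DoF = 6965 × (7020 + √(7020² + 974²)) / 974 = 6965 × (7020 + 7087.25) / 974 ≈ 100880 mm.
Then N = f²/(c·h) = 55² / (0.015 × 100880) = 3025 / 1513.2 ≈ 2.00.

f/2.00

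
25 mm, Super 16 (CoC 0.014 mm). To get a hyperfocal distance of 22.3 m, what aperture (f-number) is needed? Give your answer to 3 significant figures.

f/2.00

Rearrange H = f²/(N·c) + f for N: N = f² / ((H − f)·c).
N = 25² / ((22300 − 25) × 0.014) = 625 / 311.9 ≈ 2.00.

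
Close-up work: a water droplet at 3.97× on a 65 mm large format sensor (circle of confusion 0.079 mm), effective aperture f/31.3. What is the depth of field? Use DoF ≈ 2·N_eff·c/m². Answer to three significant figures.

0.314 mm

At magnification m, DoF ≈ 2·N_eff·c/m² = 2 × 31.3 × 0.079 / 3.97² = 4.945 / 15.76 ≈ 0.314 mm.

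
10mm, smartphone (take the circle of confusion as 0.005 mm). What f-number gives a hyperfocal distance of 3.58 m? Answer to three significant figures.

f/5.60

Rearrange H = f²/(N·c) + f for N: N = f² / ((H − f)·c).
N = 10² / ((3580 − 10) × 0.005) = 100 / 17.85 ≈ 5.60.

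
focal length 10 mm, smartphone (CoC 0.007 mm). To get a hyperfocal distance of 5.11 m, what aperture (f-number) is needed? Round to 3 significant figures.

Rearrange H = f²/(N·c) + f for N: N = f² / ((H − f)·c).
N = 10² / ((5110 − 10) × 0.007) = 100 / 35.70 ≈ 2.80.

f/2.80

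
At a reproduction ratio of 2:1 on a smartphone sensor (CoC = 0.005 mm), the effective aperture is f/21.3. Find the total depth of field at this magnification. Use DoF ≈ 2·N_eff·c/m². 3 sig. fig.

0.0533 mm

At magnification m, DoF ≈ 2·N_eff·c/m² = 2 × 21.3 × 0.005 / 2² = 0.213 / 4 ≈ 0.0533 mm.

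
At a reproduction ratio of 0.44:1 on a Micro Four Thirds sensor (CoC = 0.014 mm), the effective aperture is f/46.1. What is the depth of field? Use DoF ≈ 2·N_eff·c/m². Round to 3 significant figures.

At magnification m, DoF ≈ 2·N_eff·c/m² = 2 × 46.1 × 0.014 / 0.44² = 1.291 / 0.1936 ≈ 6.67 mm.

6.67 mm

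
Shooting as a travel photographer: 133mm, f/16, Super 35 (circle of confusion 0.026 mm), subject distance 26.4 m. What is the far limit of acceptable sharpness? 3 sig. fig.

69.1 m

Hyperfocal distance H = f²/(N·c) + f = 133²/(16 × 0.026) + 133 = 17689/0.416 + 133 ≈ 42654.6 mm ≈ 42.65 m.
Far limit Df = s·(H − f)/(H − s) = 26400 × (42654.6 − 133) / (42654.6 − 26400) = 26400 × 42521.6 / 16254.6 ≈ 69062 mm ≈ 69.1 m.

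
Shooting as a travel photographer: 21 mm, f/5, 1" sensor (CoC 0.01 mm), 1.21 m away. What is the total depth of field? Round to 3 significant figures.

332 mm

Hyperfocal distance H = f²/(N·c) + f = 21²/(5 × 0.01) + 21 = 441/0.05 + 21 ≈ 8841.0 mm ≈ 8.841 m.
Near limit Dn = s·(H − f)/(H + s − 2f) = 1210 × (8841.0 − 21) / (8841.0 + 1210 − 2 × 21) = 1210 × 8820.0 / 10009.0 ≈ 1066.26 mm.
Far limit Df = s·(H − f)/(H − s) = 1210 × (8841.0 − 21) / (8841.0 − 1210) = 1210 × 8820.0 / 7631.0 ≈ 1398.53 mm.
Depth of field = Df − Dn = 1398.53 − 1066.26 ≈ 332.27 mm.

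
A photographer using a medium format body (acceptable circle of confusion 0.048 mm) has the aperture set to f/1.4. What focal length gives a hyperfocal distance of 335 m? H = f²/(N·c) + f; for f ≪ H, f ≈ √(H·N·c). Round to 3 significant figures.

From H = f²/(N·c) + f, with f ≪ H: f ≈ √(H·N·c) = √(335000 × 1.4 × 0.048) = √22512 ≈ 150.0 mm.
The +f correction barely moves this — solving exactly, f² + N·c·f − N·c·H = 0 ⇒ f = (−N·c + √((N·c)² + 4·N·c·H))/2 = (−0.0672 + √90048)/2 ≈ 150.01 mm, so f ≈ 150 mm.

150 mm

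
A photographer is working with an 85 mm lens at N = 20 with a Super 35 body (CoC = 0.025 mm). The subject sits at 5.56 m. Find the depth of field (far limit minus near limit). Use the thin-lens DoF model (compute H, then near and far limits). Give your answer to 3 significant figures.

Hyperfocal distance H = f²/(N·c) + f = 85²/(20 × 0.025) + 85 = 7225/0.5 + 85 ≈ 14535.0 mm ≈ 14.54 m.
Near limit Dn = s·(H − f)/(H + s − 2f) = 5560 × (14535.0 − 85) / (14535.0 + 5560 − 2 × 85) = 5560 × 14450.0 / 19925.0 ≈ 4032.2 mm.
Far limit Df = s·(H − f)/(H − s) = 5560 × (14535.0 − 85) / (14535.0 − 5560) = 5560 × 14450.0 / 8975.0 ≈ 8951.8 mm.
Depth of field = Df − Dn = 8951.8 − 4032.2 ≈ 4919.6 mm ≈ 4.92 m.

4.92 m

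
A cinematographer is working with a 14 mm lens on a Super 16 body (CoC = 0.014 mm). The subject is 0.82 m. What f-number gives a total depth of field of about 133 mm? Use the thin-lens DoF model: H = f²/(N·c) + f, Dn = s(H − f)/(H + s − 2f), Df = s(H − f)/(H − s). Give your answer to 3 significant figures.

Write h = H − f = f²/(N·c). The thin-lens limits are Dn = s·h/(h + (s−f)) and Df = s·h/(h − (s−f)), so DoF = Df − Dn = 2·s·(s−f)·h / (h² − (s−f)²).
That is a quadratic in h: DoF·h² − 2·s·(s−f)·h − DoF·(s−f)² = 0 ⇒ h = (s−f)·(s + √(s² + DoF²)) / DoF = 806 × (820 + √(820² + 133²)) / 133 = 806 × (820 + 830.716) / 133 ≈ 10004 mm.
Then N = f²/(c·h) = 14² / (0.014 × 10004) = 196 / 140.05 ≈ 1.40.

f/1.40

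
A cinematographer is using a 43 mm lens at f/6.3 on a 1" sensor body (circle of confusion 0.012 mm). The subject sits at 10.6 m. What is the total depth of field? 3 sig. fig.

Hyperfocal distance H = f²/(N·c) + f = 43²/(6.3 × 0.012) + 43 = 1849/0.0756 + 43 ≈ 24500.7 mm ≈ 24.50 m.
Near limit Dn = s·(H − f)/(H + s − 2f) = 10600 × (24500.7 − 43) / (24500.7 + 10600 − 2 × 43) = 10600 × 24457.7 / 35014.7 ≈ 7404 mm.
Far limit Df = s·(H − f)/(H − s) = 10600 × (24500.7 − 43) / (24500.7 − 10600) = 10600 × 24457.7 / 13900.7 ≈ 18650 mm.
Depth of field = Df − Dn = 18650 − 7404 ≈ 11246 mm ≈ 11.2 m.

11.2 m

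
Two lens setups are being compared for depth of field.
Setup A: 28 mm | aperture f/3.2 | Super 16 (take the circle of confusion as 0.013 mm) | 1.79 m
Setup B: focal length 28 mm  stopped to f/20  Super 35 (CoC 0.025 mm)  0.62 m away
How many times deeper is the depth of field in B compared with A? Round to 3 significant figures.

Setup A: H = 28²/(3.2×0.013) + 28 ≈ 18874.2 mm; DoF = Df − Dn = 1974.61 − 1636.95 ≈ 337.66 mm.
Setup B: H = 28²/(20×0.025) + 28 ≈ 1596.0 mm; DoF = Df − Dn = 996.07 − 450.07 ≈ 546.00 mm.
Ratio = 546.00 / 337.66 ≈ 1.62.

1.62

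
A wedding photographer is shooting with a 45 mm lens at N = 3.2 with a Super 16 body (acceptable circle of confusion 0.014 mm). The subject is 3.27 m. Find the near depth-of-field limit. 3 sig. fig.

3.05 m

Hyperfocal distance H = f²/(N·c) + f = 45²/(3.2 × 0.014) + 45 = 2025/0.0448 + 45 ≈ 45245.9 mm ≈ 45.25 m.
Near limit Dn = s·(H − f)/(H + s − 2f) = 3270 × (45245.9 − 45) / (45245.9 + 3270 − 2 × 45) = 3270 × 45200.9 / 48425.9 ≈ 3052.2 mm ≈ 3.05 m.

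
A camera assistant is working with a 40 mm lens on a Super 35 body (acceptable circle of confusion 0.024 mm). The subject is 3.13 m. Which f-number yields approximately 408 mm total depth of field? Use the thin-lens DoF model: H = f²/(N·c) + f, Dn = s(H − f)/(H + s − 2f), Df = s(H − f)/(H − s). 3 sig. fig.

Write h = H − f = f²/(N·c). The thin-lens limits are Dn = s·h/(h + (s−f)) and Df = s·h/(h − (s−f)), so DoF = Df − Dn = 2·s·(s−f)·h / (h² − (s−f)²).
That is a quadratic in h: DoF·h² − 2·s·(s−f)·h − DoF·(s−f)² = 0 ⇒ h = (s−f)·(s + √(s² + DoF²)) / DoF = 3090 × (3130 + √(3130² + 408²)) / 408 = 3090 × (3130 + 3156.48) / 408 ≈ 47611 mm.
Then N = f²/(c·h) = 40² / (0.024 × 47611) = 1600 / 1142.7 ≈ 1.40.

f/1.40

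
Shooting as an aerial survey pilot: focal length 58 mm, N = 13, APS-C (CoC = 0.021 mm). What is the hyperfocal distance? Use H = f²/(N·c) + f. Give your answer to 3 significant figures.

Hyperfocal distance H = f²/(N·c) + f = 58²/(13 × 0.021) + 58 = 3364/0.273 + 58 ≈ 12380.3 mm ≈ 12.4 m.

12.4 m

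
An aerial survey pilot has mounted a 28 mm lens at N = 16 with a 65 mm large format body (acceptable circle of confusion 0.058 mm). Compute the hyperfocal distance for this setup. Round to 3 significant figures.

Hyperfocal distance H = f²/(N·c) + f = 28²/(16 × 0.058) + 28 = 784/0.928 + 28 ≈ 872.8 mm ≈ 0.873 m.

0.873 m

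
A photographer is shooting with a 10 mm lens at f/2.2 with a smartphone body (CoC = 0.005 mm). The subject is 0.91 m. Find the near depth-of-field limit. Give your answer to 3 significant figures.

Hyperfocal distance H = f²/(N·c) + f = 10²/(2.2 × 0.005) + 10 = 100/0.011 + 10 ≈ 9100.9 mm ≈ 9.101 m.
Near limit Dn = s·(H − f)/(H + s − 2f) = 910 × (9100.9 − 10) / (9100.9 + 910 − 2 × 10) = 910 × 9090.9 / 9990.9 ≈ 828.03 mm ≈ 0.828 m.

0.828 m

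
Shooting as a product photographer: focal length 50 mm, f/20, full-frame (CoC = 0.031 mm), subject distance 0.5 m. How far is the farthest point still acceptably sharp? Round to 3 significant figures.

Hyperfocal distance H = f²/(N·c) + f = 50²/(20 × 0.031) + 50 = 2500/0.62 + 50 ≈ 4082.3 mm ≈ 4.082 m.
Far limit Df = s·(H − f)/(H − s) = 500 × (4082.3 − 50) / (4082.3 − 500) = 500 × 4032.3 / 3582.3 ≈ 562.81 mm ≈ 0.563 m.

0.563 m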